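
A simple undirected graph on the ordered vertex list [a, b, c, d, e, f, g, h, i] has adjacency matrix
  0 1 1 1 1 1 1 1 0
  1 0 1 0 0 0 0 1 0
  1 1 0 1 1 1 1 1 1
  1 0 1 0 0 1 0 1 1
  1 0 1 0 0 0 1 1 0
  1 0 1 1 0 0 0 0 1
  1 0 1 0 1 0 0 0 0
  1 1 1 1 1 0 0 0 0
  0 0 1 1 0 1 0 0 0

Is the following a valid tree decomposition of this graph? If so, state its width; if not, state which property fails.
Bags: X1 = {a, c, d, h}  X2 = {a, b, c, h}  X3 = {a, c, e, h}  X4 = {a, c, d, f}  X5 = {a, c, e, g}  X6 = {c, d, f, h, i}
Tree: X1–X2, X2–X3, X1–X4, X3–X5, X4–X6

No — bags containing vertex h are not connected in the tree.

A tree decomposition must satisfy three properties: every vertex lies in some bag; for every edge, both endpoints lie together in some bag; and for every vertex, the bags containing it form a connected subtree. Here bags containing vertex h are not connected in the tree, so the decomposition is invalid.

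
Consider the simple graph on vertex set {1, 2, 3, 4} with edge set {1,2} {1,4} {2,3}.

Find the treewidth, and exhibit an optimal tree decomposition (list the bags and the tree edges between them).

The largest bag has 2 vertices, giving width 1; this decomposition certifies tw(G) ≤ 1. Any graph with an edge has treewidth ≥ 1, and G has the edge 2–1. The upper and lower bounds meet at 1, so that is the treewidth.

Treewidth 1.
Bags: B1 = {1, 2}  B2 = {1, 4}  B3 = {2, 3}
Tree: B1–B2, B1–B3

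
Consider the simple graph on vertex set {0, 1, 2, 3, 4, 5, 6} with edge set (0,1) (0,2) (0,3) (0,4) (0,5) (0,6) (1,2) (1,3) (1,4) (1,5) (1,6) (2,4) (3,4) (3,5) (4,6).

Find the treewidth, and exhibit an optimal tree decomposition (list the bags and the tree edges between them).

The largest bag has 4 vertices, giving width 3; this decomposition certifies tw(G) ≤ 3. Conversely, {0, 1, 2, 4} is a clique of size 4, and the vertices of any clique must share a bag in every tree decomposition; so some bag has ≥ 4 vertices and tw(G) ≥ 3. The upper and lower bounds meet at 3, so that is the treewidth.

Treewidth 3.
Bags: B1 = {0, 1, 4, 6}  B2 = {0, 1, 3, 4}  B3 = {0, 1, 2, 4}  B4 = {0, 1, 3, 5}
Tree: B1–B2, B1–B3, B2–B4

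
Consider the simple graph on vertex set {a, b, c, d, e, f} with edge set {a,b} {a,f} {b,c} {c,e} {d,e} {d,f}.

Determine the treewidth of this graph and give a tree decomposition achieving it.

Every bag has size at most 3, so the width is 3 − 1 = 2 and tw(G) ≤ 2. Since a–f–d–e–c–b–a is a cycle in G, G is not acyclic. Forests are exactly the graphs of treewidth ≤ 1, so tw(G) ≥ 2. Therefore the treewidth is 2.

Treewidth 2.
Bags: B1 = {a, d, f}  B2 = {a, d, e}  B3 = {a, c, e}  B4 = {a, b, c}
Tree: B1–B2, B2–B3, B3–B4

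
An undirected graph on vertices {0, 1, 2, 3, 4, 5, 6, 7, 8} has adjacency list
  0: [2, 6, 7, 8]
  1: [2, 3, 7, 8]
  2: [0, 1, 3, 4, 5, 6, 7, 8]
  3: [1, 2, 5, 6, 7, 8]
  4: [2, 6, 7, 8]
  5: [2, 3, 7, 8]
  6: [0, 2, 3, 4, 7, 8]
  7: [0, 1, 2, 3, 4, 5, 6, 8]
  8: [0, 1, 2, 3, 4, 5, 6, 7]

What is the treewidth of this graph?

A width-4 tree decomposition is:
Bags: B1 = {0, 2, 6, 7, 8}  B2 = {2, 3, 6, 7, 8}  B3 = {2, 4, 6, 7, 8}  B4 = {2, 3, 5, 7, 8}  B5 = {1, 2, 3, 7, 8}
Tree: B1–B2, B1–B3, B2–B4, B4–B5
Every bag has size at most 5, so the width is 5 − 1 = 4 and tw(G) ≤ 4. On the other hand G contains the 5-clique {0, 2, 6, 7, 8}. A clique must lie in a single bag of any decomposition, so no decomposition can have width below 4. Therefore the treewidth is 4.

4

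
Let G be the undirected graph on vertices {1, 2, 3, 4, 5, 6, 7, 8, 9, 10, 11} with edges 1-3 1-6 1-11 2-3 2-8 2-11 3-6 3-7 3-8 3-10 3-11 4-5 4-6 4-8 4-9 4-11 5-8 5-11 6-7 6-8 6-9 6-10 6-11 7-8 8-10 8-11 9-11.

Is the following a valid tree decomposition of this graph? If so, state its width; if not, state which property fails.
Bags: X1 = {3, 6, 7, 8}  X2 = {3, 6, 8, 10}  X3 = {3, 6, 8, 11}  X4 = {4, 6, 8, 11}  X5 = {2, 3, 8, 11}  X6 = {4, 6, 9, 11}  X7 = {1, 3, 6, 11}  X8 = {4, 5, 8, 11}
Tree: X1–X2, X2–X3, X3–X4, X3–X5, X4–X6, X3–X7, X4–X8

Every vertex of G appears in some bag (union = {1, 2, 3, 4, 5, 6, 7, 8, 9, 10, 11}); every edge is covered by a bag; and for each vertex v the set of bags containing v is connected in the bag tree. The decomposition is therefore valid. The largest bag has 4 vertices, so the width is 3.

Yes; width 3.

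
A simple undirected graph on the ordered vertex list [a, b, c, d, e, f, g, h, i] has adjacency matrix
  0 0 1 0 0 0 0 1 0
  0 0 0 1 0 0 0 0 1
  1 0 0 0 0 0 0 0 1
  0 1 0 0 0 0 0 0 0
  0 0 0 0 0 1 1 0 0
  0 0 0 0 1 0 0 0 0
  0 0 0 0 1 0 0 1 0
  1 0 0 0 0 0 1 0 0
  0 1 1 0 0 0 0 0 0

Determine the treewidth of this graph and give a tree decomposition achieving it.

Treewidth 1.
One optimal decomposition is:
Bags: B1 = {b, d}  B2 = {b, i}  B3 = {c, i}  B4 = {a, c}  B5 = {a, h}  B6 = {g, h}  B7 = {e, g}  B8 = {e, f}
Tree: B1–B2, B2–B3, B3–B4, B4–B5, B5–B6, B6–B7, B7–B8

The largest bag has 2 vertices, giving width 1; this decomposition certifies tw(G) ≤ 1. G has an edge, so its treewidth is at least 1. Therefore the treewidth is 1.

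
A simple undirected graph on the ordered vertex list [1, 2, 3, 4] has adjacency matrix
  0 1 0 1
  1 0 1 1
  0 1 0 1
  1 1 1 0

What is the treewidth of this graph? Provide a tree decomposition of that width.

Treewidth 2.
Bags: B1 = {1, 2, 4}  B2 = {2, 3, 4}
Tree: B1–B2

Each bag holds 3 vertices, so the decomposition has width 2, which upper-bounds the treewidth. On the other hand G contains the 3-clique {1, 2, 4}. A clique must lie in a single bag of any decomposition, so no decomposition can have width below 2. Combining the bounds, tw(G) = 2.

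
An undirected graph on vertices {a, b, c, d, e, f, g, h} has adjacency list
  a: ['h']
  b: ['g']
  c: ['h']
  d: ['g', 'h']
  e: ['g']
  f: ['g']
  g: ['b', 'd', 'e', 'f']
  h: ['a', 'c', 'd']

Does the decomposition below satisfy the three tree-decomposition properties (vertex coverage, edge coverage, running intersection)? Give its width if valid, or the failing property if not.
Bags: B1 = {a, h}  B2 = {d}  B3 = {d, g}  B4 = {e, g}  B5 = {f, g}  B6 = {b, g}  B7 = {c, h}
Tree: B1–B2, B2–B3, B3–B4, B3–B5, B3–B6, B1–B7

No — edge (h,d) lies in no bag.

A tree decomposition must satisfy three properties: every vertex lies in some bag; for every edge, both endpoints lie together in some bag; and for every vertex, the bags containing it form a connected subtree. Here edge (h,d) lies in no bag, so the decomposition is invalid.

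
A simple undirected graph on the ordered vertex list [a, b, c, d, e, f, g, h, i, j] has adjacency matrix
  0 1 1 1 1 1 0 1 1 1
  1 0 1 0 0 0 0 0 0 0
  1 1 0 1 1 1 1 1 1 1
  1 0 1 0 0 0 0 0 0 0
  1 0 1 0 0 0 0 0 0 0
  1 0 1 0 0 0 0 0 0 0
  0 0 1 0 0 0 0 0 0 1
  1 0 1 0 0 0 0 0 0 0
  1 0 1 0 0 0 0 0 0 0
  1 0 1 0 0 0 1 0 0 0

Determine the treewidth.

2

A width-2 tree decomposition is:
Bags: B1 = {a, c, h}  B2 = {a, c, e}  B3 = {a, c, i}  B4 = {a, c, f}  B5 = {a, c, j}  B6 = {a, b, c}  B7 = {c, g, j}  B8 = {a, c, d}
Tree: B1–B2, B2–B3, B3–B4, B2–B5, B3–B6, B5–B7, B1–B8
Every bag has size at most 3, so the width is 3 − 1 = 2 and tw(G) ≤ 2. Conversely, {c, g, j} is a clique of size 3, and the vertices of any clique must share a bag in every tree decomposition; so some bag has ≥ 3 vertices and tw(G) ≥ 2. Hence tw(G) = 2 exactly.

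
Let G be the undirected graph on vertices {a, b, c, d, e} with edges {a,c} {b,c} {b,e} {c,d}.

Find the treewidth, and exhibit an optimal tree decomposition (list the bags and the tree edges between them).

Treewidth 1.
Bags: B1 = {c, d}  B2 = {b, c}  B3 = {b, e}  B4 = {a, c}
Tree: B1–B2, B2–B3, B2–B4

Each bag holds 2 vertices, so the decomposition has width 1, which upper-bounds the treewidth. G has an edge, so its treewidth is at least 1. The upper and lower bounds meet at 1, so that is the treewidth.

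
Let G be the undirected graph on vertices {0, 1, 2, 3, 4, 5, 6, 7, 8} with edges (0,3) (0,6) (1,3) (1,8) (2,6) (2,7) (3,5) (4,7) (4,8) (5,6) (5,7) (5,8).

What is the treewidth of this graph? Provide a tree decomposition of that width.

Each bag holds 4 vertices, so the decomposition has width 3, which upper-bounds the treewidth. For the lower bound: the 4 vertex sets {2,4,7}, {8}, {5}, {0,1,3,6} are disjoint, each induces a connected subgraph, and every pair is joined by at least one edge of G. Contracting each set to a single vertex therefore yields K_{4} as a minor, and since treewidth is minor-monotone, tw(G) ≥ tw(K_{4}) = 3. Therefore the treewidth is 3.

Treewidth 3.
One optimal decomposition is:
Bags: B1 = {2, 4, 7, 8}  B2 = {2, 5, 7, 8}  B3 = {2, 5, 6, 8}  B4 = {1, 5, 6, 8}  B5 = {1, 3, 5, 6}  B6 = {0, 1, 3, 6}
Tree: B1–B2, B2–B3, B3–B4, B4–B5, B5–B6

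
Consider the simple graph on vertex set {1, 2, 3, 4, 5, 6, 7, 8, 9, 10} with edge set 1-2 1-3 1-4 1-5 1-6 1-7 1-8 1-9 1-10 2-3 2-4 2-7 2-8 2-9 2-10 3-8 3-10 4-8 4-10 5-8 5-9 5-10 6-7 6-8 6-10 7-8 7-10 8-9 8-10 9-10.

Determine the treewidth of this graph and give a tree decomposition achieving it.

The largest bag has 5 vertices, giving width 4; this decomposition certifies tw(G) ≤ 4. On the other hand G contains the 5-clique {1, 2, 8, 9, 10}. A clique must lie in a single bag of any decomposition, so no decomposition can have width below 4. Combining the bounds, tw(G) = 4.

Treewidth 4.
One optimal decomposition is:
Bags: B1 = {1, 2, 7, 8, 10}  B2 = {1, 2, 4, 8, 10}  B3 = {1, 2, 8, 9, 10}  B4 = {1, 5, 8, 9, 10}  B5 = {1, 6, 7, 8, 10}  B6 = {1, 2, 3, 8, 10}
Tree: B1–B2, B2–B3, B3–B4, B1–B5, B1–B6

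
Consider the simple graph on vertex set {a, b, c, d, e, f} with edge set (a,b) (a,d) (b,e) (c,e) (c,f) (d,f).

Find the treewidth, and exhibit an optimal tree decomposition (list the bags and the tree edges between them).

The largest bag has 3 vertices, giving width 2; this decomposition certifies tw(G) ≤ 2. Since e–c–f–d–a–b–e is a cycle in G, G is not acyclic. Forests are exactly the graphs of treewidth ≤ 1, so tw(G) ≥ 2. The upper and lower bounds meet at 2, so that is the treewidth.

Treewidth 2.
Bags: B1 = {c, e, f}  B2 = {d, e, f}  B3 = {a, d, e}  B4 = {a, b, e}
Tree: B1–B2, B2–B3, B3–B4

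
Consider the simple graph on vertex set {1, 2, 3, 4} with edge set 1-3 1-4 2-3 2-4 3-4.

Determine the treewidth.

2

A width-2 tree decomposition is:
Bags: B1 = {2, 3, 4}  B2 = {1, 3, 4}
Tree: B1–B2
Every bag has size at most 3, so the width is 3 − 1 = 2 and tw(G) ≤ 2. On the other hand G contains the 3-clique {1, 3, 4}. A clique must lie in a single bag of any decomposition, so no decomposition can have width below 2. Therefore the treewidth is 2.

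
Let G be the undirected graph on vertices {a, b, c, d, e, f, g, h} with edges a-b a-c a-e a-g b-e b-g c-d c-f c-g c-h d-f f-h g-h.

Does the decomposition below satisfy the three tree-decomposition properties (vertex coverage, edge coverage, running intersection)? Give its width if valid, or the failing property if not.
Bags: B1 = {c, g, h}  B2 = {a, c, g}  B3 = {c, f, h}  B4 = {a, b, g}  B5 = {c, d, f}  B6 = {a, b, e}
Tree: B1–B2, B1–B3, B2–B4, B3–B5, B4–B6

Yes; width 2.

Vertex coverage: the bags together contain {a, b, c, d, e, f, g, h}, the full vertex set. Edge coverage: each edge of G has both endpoints in at least one bag. Running intersection: for every vertex, the bags containing it form a connected subtree. All three properties hold, so this is a valid tree decomposition of width max|bag| − 1 = 2, and hence tw(G) ≤ 2.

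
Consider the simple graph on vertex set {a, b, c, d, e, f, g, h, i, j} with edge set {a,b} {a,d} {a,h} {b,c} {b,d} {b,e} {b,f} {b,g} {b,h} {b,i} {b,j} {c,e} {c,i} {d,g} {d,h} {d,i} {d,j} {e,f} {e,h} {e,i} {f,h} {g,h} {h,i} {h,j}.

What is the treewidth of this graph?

A width-3 tree decomposition is:
Bags: B1 = {b, d, h, j}  B2 = {b, d, h, i}  B3 = {b, e, h, i}  B4 = {b, e, f, h}  B5 = {b, d, g, h}  B6 = {a, b, d, h}  B7 = {b, c, e, i}
Tree: B1–B2, B2–B3, B3–B4, B2–B5, B5–B6, B3–B7
Every bag has size at most 4, so the width is 4 − 1 = 3 and tw(G) ≤ 3. Conversely, {b, d, g, h} is a clique of size 4, and the vertices of any clique must share a bag in every tree decomposition; so some bag has ≥ 4 vertices and tw(G) ≥ 3. Combining the bounds, tw(G) = 3.

3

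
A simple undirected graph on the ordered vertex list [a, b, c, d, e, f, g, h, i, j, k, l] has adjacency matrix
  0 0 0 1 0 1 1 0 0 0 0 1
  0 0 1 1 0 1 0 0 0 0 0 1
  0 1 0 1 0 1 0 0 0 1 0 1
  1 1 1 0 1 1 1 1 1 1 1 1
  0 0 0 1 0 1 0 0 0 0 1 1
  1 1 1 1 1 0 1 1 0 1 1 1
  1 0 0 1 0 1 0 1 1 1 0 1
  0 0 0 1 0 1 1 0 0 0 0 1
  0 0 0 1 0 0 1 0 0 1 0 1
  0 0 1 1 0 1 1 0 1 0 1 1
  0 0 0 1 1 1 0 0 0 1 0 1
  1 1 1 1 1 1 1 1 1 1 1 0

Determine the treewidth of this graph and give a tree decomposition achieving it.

Each bag holds 5 vertices, so the decomposition has width 4, which upper-bounds the treewidth. On the other hand G contains the 5-clique {d, f, g, j, l}. A clique must lie in a single bag of any decomposition, so no decomposition can have width below 4. Therefore the treewidth is 4.

Treewidth 4.
One optimal decomposition is:
Bags: B1 = {d, f, g, j, l}  B2 = {a, d, f, g, l}  B3 = {c, d, f, j, l}  B4 = {d, g, i, j, l}  B5 = {b, c, d, f, l}  B6 = {d, f, j, k, l}  B7 = {d, e, f, k, l}  B8 = {d, f, g, h, l}
Tree: B1–B2, B1–B3, B1–B4, B3–B5, B1–B6, B6–B7, B2–B8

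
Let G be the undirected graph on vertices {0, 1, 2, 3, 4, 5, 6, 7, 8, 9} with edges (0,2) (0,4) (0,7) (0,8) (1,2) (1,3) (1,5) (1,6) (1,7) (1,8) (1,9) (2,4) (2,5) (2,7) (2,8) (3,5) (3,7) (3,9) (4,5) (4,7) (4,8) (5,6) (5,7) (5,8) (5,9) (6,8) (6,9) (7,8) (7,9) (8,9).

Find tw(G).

A width-4 tree decomposition is:
Bags: B1 = {1, 5, 7, 8, 9}  B2 = {1, 2, 5, 7, 8}  B3 = {1, 3, 5, 7, 9}  B4 = {2, 4, 5, 7, 8}  B5 = {0, 2, 4, 7, 8}  B6 = {1, 5, 6, 8, 9}
Tree: B1–B2, B1–B3, B2–B4, B4–B5, B1–B6
Every bag has size at most 5, so the width is 5 − 1 = 4 and tw(G) ≤ 4. Conversely, {0, 2, 4, 7, 8} is a clique of size 5, and the vertices of any clique must share a bag in every tree decomposition; so some bag has ≥ 5 vertices and tw(G) ≥ 4. Combining the bounds, tw(G) = 4.

4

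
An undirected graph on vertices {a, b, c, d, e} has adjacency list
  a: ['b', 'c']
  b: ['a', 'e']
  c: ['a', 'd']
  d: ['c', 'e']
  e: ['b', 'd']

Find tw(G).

A width-2 tree decomposition is:
Bags: B1 = {a, b, e}  B2 = {a, c, e}  B3 = {c, d, e}
Tree: B1–B2, B2–B3
The largest bag has 3 vertices, giving width 2; this decomposition certifies tw(G) ≤ 2. Since e–b–a–c–d–e is a cycle in G, G is not acyclic. Forests are exactly the graphs of treewidth ≤ 1, so tw(G) ≥ 2. Combining the bounds, tw(G) = 2.

2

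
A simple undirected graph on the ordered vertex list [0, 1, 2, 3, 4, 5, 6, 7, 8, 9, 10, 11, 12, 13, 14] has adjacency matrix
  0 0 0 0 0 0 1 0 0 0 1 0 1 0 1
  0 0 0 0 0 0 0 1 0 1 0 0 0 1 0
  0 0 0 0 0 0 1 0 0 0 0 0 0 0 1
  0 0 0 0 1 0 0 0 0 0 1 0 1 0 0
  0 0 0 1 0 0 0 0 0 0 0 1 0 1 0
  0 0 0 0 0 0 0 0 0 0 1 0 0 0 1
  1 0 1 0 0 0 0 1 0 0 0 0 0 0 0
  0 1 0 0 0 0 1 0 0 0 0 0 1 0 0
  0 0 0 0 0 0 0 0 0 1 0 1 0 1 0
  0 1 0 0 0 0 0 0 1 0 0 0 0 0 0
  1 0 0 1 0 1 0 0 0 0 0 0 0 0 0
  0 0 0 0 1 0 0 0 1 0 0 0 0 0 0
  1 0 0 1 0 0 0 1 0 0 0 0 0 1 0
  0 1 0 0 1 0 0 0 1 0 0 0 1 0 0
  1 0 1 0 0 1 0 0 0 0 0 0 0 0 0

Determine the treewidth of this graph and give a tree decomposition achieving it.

Treewidth 3.
Bags: B1 = {1, 8, 9, 11}  B2 = {1, 8, 11, 13}  B3 = {1, 4, 11, 13}  B4 = {1, 4, 7, 13}  B5 = {4, 7, 12, 13}  B6 = {3, 4, 7, 12}  B7 = {3, 6, 7, 12}  B8 = {0, 3, 6, 12}  B9 = {0, 3, 6, 10}  B10 = {0, 2, 6, 10}  B11 = {0, 2, 10, 14}  B12 = {2, 5, 10, 14}
Tree: B1–B2, B2–B3, B3–B4, B4–B5, B5–B6, B6–B7, B7–B8, B8–B9, B9–B10, B10–B11, B11–B12

The largest bag has 4 vertices, giving width 3; this decomposition certifies tw(G) ≤ 3. For the lower bound: the 4 vertex sets {8,9,11}, {1}, {13}, {3,4,7,12} are disjoint, each induces a connected subgraph, and every pair is joined by at least one edge of G. Contracting each set to a single vertex therefore yields K_{4} as a minor, and since treewidth is minor-monotone, tw(G) ≥ tw(K_{4}) = 3. Therefore the treewidth is 3.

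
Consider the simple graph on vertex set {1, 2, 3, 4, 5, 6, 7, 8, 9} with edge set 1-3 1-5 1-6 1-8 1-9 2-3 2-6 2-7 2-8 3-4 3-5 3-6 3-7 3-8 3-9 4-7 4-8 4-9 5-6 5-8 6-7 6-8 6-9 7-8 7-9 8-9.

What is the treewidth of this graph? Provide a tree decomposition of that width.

The largest bag has 5 vertices, giving width 4; this decomposition certifies tw(G) ≤ 4. For the lower bound, the 5 vertices {3, 4, 7, 8, 9} are pairwise adjacent, and any tree decomposition puts a clique entirely inside one bag — forcing width ≥ 4. Therefore the treewidth is 4.

Treewidth 4.
Bags: B1 = {1, 3, 6, 8, 9}  B2 = {1, 3, 5, 6, 8}  B3 = {3, 6, 7, 8, 9}  B4 = {2, 3, 6, 7, 8}  B5 = {3, 4, 7, 8, 9}
Tree: B1–B2, B1–B3, B3–B4, B3–B5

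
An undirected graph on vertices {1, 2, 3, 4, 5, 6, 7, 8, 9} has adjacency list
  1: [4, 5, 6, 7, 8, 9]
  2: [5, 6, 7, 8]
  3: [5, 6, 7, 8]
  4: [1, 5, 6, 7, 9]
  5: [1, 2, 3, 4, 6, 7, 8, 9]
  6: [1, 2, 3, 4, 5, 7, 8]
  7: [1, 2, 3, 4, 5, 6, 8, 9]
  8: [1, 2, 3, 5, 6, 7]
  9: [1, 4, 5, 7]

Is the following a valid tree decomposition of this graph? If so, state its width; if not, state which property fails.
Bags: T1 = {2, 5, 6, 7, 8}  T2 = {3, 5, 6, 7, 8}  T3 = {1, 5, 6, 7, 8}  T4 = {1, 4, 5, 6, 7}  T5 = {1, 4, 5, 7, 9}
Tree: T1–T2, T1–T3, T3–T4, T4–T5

Yes; width 4.

Vertex coverage: the bags together contain {1, 2, 3, 4, 5, 6, 7, 8, 9}, the full vertex set. Edge coverage: each edge of G has both endpoints in at least one bag. Running intersection: for every vertex, the bags containing it form a connected subtree. All three properties hold, so this is a valid tree decomposition of width max|bag| − 1 = 4, and hence tw(G) ≤ 4.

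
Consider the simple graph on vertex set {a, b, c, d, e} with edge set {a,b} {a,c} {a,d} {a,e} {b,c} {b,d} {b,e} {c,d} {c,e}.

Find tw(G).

3

A width-3 tree decomposition is:
Bags: B1 = {a, b, c, e}  B2 = {a, b, c, d}
Tree: B1–B2
Each bag holds 4 vertices, so the decomposition has width 3, which upper-bounds the treewidth. For the lower bound, the 4 vertices {a, b, c, d} are pairwise adjacent, and any tree decomposition puts a clique entirely inside one bag — forcing width ≥ 3. Therefore the treewidth is 3.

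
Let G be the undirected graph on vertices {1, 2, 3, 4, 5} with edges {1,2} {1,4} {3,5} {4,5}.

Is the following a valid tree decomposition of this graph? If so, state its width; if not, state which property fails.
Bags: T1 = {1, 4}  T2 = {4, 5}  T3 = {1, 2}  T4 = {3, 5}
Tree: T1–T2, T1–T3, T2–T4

Every vertex of G appears in some bag (union = {1, 2, 3, 4, 5}); every edge is covered by a bag; and for each vertex v the set of bags containing v is connected in the bag tree. The decomposition is therefore valid. The largest bag has 2 vertices, so the width is 1.

Yes; width 1.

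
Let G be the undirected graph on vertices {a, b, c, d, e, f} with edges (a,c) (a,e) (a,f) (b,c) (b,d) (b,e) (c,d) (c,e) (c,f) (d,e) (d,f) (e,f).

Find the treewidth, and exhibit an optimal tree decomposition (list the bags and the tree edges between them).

Treewidth 3.
One optimal decomposition is:
Bags: B1 = {b, c, d, e}  B2 = {c, d, e, f}  B3 = {a, c, e, f}
Tree: B1–B2, B2–B3

Every bag has size at most 4, so the width is 4 − 1 = 3 and tw(G) ≤ 3. For the lower bound, the 4 vertices {c, d, e, f} are pairwise adjacent, and any tree decomposition puts a clique entirely inside one bag — forcing width ≥ 3. Hence tw(G) = 3 exactly.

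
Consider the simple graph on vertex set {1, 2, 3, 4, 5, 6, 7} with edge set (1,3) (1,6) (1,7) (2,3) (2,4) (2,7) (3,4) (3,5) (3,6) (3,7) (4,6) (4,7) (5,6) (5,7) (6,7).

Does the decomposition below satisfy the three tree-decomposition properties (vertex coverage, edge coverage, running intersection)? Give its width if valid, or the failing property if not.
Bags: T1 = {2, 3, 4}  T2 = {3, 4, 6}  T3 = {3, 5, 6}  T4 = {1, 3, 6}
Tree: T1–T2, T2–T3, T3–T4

A tree decomposition must satisfy three properties: every vertex lies in some bag; for every edge, both endpoints lie together in some bag; and for every vertex, the bags containing it form a connected subtree. Here vertex 7 appears in no bag, so the decomposition is invalid.

No — vertex 7 appears in no bag.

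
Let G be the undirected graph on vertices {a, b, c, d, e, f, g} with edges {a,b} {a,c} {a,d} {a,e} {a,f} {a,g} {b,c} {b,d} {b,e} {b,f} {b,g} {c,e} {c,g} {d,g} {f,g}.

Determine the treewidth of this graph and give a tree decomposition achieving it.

Treewidth 3.
One optimal decomposition is:
Bags: B1 = {a, b, c, g}  B2 = {a, b, d, g}  B3 = {a, b, f, g}  B4 = {a, b, c, e}
Tree: B1–B2, B2–B3, B1–B4

Each bag holds 4 vertices, so the decomposition has width 3, which upper-bounds the treewidth. For the lower bound, the 4 vertices {a, b, d, g} are pairwise adjacent, and any tree decomposition puts a clique entirely inside one bag — forcing width ≥ 3. Therefore the treewidth is 3.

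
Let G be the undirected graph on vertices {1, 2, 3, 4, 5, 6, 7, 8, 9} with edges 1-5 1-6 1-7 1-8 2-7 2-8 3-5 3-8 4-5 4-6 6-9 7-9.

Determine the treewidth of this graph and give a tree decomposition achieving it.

The largest bag has 4 vertices, giving width 3; this decomposition certifies tw(G) ≤ 3. For the lower bound: the 4 vertex sets {3,4,5}, {6}, {1}, {2,7,8,9} are disjoint, each induces a connected subgraph, and every pair is joined by at least one edge of G. Contracting each set to a single vertex therefore yields K_{4} as a minor, and since treewidth is minor-monotone, tw(G) ≥ tw(K_{4}) = 3. The upper and lower bounds meet at 3, so that is the treewidth.

Treewidth 3.
Bags: B1 = {3, 4, 5, 6}  B2 = {1, 3, 5, 6}  B3 = {1, 3, 6, 8}  B4 = {1, 6, 8, 9}  B5 = {1, 7, 8, 9}  B6 = {2, 7, 8, 9}
Tree: B1–B2, B2–B3, B3–B4, B4–B5, B5–B6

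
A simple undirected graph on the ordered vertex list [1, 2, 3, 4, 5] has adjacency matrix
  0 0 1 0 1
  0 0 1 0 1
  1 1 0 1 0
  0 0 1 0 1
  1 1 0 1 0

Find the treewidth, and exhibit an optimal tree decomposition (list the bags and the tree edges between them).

Treewidth 2.
One such decomposition:
Bags: B1 = {1, 3, 5}  B2 = {3, 4, 5}  B3 = {2, 3, 5}
Tree: B1–B2, B2–B3

Every bag has size at most 3, so the width is 3 − 1 = 2 and tw(G) ≤ 2. Since 5–1–3–4–5 is a cycle in G, G is not acyclic. Forests are exactly the graphs of treewidth ≤ 1, so tw(G) ≥ 2. Therefore the treewidth is 2.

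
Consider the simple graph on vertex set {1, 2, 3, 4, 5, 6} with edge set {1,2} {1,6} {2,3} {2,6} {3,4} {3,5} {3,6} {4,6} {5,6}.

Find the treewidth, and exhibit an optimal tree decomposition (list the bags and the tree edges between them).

The largest bag has 3 vertices, giving width 2; this decomposition certifies tw(G) ≤ 2. Conversely, {1, 2, 6} is a clique of size 3, and the vertices of any clique must share a bag in every tree decomposition; so some bag has ≥ 3 vertices and tw(G) ≥ 2. The upper and lower bounds meet at 2, so that is the treewidth.

Treewidth 2.
One such decomposition:
Bags: B1 = {2, 3, 6}  B2 = {3, 4, 6}  B3 = {1, 2, 6}  B4 = {3, 5, 6}
Tree: B1–B2, B1–B3, B1–B4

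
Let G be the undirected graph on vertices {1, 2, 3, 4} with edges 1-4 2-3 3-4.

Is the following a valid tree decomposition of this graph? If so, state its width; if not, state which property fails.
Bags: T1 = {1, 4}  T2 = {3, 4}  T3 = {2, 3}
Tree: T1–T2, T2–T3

Checking the three conditions: (i) the bags cover all of {1, 2, 3, 4}; (ii) for each edge, some bag contains both endpoints; (iii) the bags containing any fixed vertex form a subtree. All hold, so the decomposition is valid with width 2 − 1 = 1.

Yes; width 1.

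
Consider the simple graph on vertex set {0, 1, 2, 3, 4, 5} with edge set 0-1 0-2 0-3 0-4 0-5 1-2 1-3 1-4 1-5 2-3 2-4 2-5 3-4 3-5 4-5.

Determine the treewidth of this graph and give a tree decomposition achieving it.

Treewidth 5.
Bags: B1 = {0, 1, 2, 3, 4, 5}
Tree: (single bag)

With just one bag of size 6, the width is 6 − 1 = 5, so tw(G) ≤ 5. For the lower bound, the 6 vertices {0, 1, 2, 3, 4, 5} are pairwise adjacent, and any tree decomposition puts a clique entirely inside one bag — forcing width ≥ 5. Combining the bounds, tw(G) = 5.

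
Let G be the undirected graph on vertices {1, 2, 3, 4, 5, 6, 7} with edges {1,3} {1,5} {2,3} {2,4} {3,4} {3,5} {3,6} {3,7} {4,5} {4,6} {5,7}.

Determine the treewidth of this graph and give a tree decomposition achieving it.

Each bag holds 3 vertices, so the decomposition has width 2, which upper-bounds the treewidth. For the lower bound, the 3 vertices {1, 3, 5} are pairwise adjacent, and any tree decomposition puts a clique entirely inside one bag — forcing width ≥ 2. Hence tw(G) = 2 exactly.

Treewidth 2.
One such decomposition:
Bags: B1 = {3, 4, 5}  B2 = {3, 5, 7}  B3 = {2, 3, 4}  B4 = {1, 3, 5}  B5 = {3, 4, 6}
Tree: B1–B2, B1–B3, B1–B4, B3–B5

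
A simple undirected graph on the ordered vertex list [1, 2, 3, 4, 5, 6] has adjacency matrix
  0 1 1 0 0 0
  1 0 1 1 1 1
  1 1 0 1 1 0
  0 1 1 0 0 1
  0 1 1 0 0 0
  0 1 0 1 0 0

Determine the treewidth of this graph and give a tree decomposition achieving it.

Treewidth 2.
One such decomposition:
Bags: B1 = {2, 3, 4}  B2 = {1, 2, 3}  B3 = {2, 3, 5}  B4 = {2, 4, 6}
Tree: B1–B2, B2–B3, B1–B4

Every bag has size at most 3, so the width is 3 − 1 = 2 and tw(G) ≤ 2. Conversely, {1, 2, 3} is a clique of size 3, and the vertices of any clique must share a bag in every tree decomposition; so some bag has ≥ 3 vertices and tw(G) ≥ 2. Therefore the treewidth is 2.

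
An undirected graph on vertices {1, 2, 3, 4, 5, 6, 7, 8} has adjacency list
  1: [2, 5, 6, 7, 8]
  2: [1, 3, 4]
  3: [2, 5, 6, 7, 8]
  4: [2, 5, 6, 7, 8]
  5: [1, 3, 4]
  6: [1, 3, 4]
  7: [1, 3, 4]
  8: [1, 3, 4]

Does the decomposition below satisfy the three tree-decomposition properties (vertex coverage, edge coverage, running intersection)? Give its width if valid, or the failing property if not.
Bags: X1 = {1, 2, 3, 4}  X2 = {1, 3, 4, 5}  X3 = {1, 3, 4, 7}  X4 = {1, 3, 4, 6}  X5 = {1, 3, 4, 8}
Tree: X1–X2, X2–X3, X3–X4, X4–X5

Yes; width 3.

Every vertex of G appears in some bag (union = {1, 2, 3, 4, 5, 6, 7, 8}); every edge is covered by a bag; and for each vertex v the set of bags containing v is connected in the bag tree. The decomposition is therefore valid. The largest bag has 4 vertices, so the width is 3.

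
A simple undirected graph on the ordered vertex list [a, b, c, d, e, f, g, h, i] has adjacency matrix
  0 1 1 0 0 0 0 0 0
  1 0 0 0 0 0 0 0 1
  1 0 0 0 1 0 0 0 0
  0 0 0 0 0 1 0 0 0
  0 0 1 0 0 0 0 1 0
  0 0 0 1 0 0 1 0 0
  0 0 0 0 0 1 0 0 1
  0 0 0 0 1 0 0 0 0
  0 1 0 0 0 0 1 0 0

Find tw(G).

1

A width-1 tree decomposition is:
Bags: B1 = {e, h}  B2 = {c, e}  B3 = {a, c}  B4 = {a, b}  B5 = {b, i}  B6 = {g, i}  B7 = {f, g}  B8 = {d, f}
Tree: B1–B2, B2–B3, B3–B4, B4–B5, B5–B6, B6–B7, B7–B8
The largest bag has 2 vertices, giving width 1; this decomposition certifies tw(G) ≤ 1. Any graph with an edge has treewidth ≥ 1, and G has the edge h–e. Hence tw(G) = 1 exactly.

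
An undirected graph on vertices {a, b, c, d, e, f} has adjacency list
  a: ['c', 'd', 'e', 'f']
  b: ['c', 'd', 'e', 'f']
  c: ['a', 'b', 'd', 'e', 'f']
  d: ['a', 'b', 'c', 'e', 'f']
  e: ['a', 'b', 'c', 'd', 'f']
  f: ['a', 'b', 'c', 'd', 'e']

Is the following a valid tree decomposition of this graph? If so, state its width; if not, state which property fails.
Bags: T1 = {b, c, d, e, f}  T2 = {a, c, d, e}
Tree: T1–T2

No — edge (f,a) lies in no bag.

A tree decomposition must satisfy three properties: every vertex lies in some bag; for every edge, both endpoints lie together in some bag; and for every vertex, the bags containing it form a connected subtree. Here edge (f,a) lies in no bag, so the decomposition is invalid.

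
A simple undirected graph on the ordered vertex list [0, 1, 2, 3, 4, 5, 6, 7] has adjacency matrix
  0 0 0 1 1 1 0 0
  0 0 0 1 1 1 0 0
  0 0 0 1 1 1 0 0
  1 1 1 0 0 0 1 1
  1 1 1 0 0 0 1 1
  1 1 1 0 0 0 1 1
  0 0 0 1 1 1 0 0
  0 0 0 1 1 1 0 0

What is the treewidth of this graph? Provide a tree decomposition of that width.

Every bag has size at most 4, so the width is 4 − 1 = 3 and tw(G) ≤ 3. For the lower bound: the 4 vertex sets {0,4}, {1,3}, {5}, {2} are disjoint, each induces a connected subgraph, and every pair is joined by at least one edge of G. Contracting each set to a single vertex therefore yields K_{4} as a minor, and since treewidth is minor-monotone, tw(G) ≥ tw(K_{4}) = 3. Therefore the treewidth is 3.

Treewidth 3.
Bags: B1 = {0, 3, 4, 5}  B2 = {1, 3, 4, 5}  B3 = {2, 3, 4, 5}  B4 = {3, 4, 5, 6}  B5 = {3, 4, 5, 7}
Tree: B1–B2, B2–B3, B3–B4, B4–B5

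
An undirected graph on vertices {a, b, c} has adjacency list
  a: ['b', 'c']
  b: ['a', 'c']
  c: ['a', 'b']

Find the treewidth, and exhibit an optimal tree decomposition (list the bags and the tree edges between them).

Treewidth 2.
Bags: B1 = {a, b, c}
Tree: (single bag)

With just one bag of size 3, the width is 3 − 1 = 2, so tw(G) ≤ 2. Conversely, {a, b, c} is a clique of size 3, and the vertices of any clique must share a bag in every tree decomposition; so some bag has ≥ 3 vertices and tw(G) ≥ 2. Therefore the treewidth is 2.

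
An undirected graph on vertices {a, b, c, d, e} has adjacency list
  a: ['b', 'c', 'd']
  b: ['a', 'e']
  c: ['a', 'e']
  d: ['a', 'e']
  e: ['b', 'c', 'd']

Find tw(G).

A width-2 tree decomposition is:
Bags: B1 = {a, d, e}  B2 = {a, b, e}  B3 = {a, c, e}
Tree: B1–B2, B2–B3
Each bag holds 3 vertices, so the decomposition has width 2, which upper-bounds the treewidth. Since e–d–a–b–e is a cycle in G, G is not acyclic. Forests are exactly the graphs of treewidth ≤ 1, so tw(G) ≥ 2. Combining the bounds, tw(G) = 2.

2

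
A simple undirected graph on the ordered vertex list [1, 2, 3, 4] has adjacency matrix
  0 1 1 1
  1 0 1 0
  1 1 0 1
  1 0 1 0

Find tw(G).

A width-2 tree decomposition is:
Bags: B1 = {1, 2, 3}  B2 = {1, 3, 4}
Tree: B1–B2
Every bag has size at most 3, so the width is 3 − 1 = 2 and tw(G) ≤ 2. On the other hand G contains the 3-clique {1, 2, 3}. A clique must lie in a single bag of any decomposition, so no decomposition can have width below 2. The upper and lower bounds meet at 2, so that is the treewidth.

2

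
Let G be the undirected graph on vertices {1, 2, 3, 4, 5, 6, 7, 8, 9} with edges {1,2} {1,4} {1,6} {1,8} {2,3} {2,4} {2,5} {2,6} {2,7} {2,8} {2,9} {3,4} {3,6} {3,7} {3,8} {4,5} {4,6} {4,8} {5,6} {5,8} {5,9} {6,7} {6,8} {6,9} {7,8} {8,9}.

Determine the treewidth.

A width-4 tree decomposition is:
Bags: B1 = {2, 4, 5, 6, 8}  B2 = {1, 2, 4, 6, 8}  B3 = {2, 3, 4, 6, 8}  B4 = {2, 5, 6, 8, 9}  B5 = {2, 3, 6, 7, 8}
Tree: B1–B2, B1–B3, B1–B4, B3–B5
Each bag holds 5 vertices, so the decomposition has width 4, which upper-bounds the treewidth. For the lower bound, the 5 vertices {2, 5, 6, 8, 9} are pairwise adjacent, and any tree decomposition puts a clique entirely inside one bag — forcing width ≥ 4. Combining the bounds, tw(G) = 4.

4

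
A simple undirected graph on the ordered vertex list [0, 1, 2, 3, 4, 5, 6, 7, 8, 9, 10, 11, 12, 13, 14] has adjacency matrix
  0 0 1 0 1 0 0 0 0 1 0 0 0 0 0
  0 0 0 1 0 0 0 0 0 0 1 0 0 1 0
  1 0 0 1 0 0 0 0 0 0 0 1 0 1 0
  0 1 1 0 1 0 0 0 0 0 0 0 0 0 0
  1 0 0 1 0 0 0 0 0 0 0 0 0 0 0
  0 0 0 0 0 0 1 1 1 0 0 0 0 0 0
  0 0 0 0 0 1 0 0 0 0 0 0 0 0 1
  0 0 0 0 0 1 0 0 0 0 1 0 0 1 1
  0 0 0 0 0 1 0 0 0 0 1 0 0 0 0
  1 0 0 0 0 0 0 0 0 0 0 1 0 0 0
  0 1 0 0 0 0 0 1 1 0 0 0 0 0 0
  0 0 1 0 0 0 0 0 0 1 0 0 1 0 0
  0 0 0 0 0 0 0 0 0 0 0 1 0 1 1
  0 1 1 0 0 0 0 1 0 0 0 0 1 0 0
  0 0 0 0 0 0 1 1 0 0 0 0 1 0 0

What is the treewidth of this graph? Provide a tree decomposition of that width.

The largest bag has 4 vertices, giving width 3; this decomposition certifies tw(G) ≤ 3. For the lower bound: the 4 vertex sets {5,6,8}, {10}, {7}, {1,12,13,14} are disjoint, each induces a connected subgraph, and every pair is joined by at least one edge of G. Contracting each set to a single vertex therefore yields K_{4} as a minor, and since treewidth is minor-monotone, tw(G) ≥ tw(K_{4}) = 3. Therefore the treewidth is 3.

Treewidth 3.
One such decomposition:
Bags: B1 = {5, 6, 8, 10}  B2 = {5, 6, 7, 10}  B3 = {6, 7, 10, 14}  B4 = {1, 7, 10, 14}  B5 = {1, 7, 13, 14}  B6 = {1, 12, 13, 14}  B7 = {1, 3, 12, 13}  B8 = {2, 3, 12, 13}  B9 = {2, 3, 11, 12}  B10 = {2, 3, 4, 11}  B11 = {0, 2, 4, 11}  B12 = {0, 4, 9, 11}
Tree: B1–B2, B2–B3, B3–B4, B4–B5, B5–B6, B6–B7, B7–B8, B8–B9, B9–B10, B10–B11, B11–B12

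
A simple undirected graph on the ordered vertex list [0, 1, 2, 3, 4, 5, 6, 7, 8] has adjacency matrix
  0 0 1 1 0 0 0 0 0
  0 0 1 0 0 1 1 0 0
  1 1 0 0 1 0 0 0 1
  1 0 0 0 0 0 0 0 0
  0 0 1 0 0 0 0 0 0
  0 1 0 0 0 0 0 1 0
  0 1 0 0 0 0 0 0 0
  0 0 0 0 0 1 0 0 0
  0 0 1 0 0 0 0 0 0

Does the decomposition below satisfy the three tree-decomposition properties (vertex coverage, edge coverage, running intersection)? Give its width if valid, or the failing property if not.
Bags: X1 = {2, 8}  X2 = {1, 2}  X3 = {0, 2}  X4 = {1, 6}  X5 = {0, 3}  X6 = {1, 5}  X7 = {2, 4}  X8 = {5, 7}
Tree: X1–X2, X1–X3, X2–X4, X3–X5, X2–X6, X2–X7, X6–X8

Vertex coverage: the bags together contain {0, 1, 2, 3, 4, 5, 6, 7, 8}, the full vertex set. Edge coverage: each edge of G has both endpoints in at least one bag. Running intersection: for every vertex, the bags containing it form a connected subtree. All three properties hold, so this is a valid tree decomposition of width max|bag| − 1 = 1, and hence tw(G) ≤ 1.

Yes; width 1.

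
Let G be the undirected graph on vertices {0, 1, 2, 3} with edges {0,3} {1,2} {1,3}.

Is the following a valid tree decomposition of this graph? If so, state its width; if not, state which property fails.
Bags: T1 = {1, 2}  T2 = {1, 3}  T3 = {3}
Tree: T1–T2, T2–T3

A tree decomposition must satisfy three properties: every vertex lies in some bag; for every edge, both endpoints lie together in some bag; and for every vertex, the bags containing it form a connected subtree. Here vertex 0 appears in no bag, so the decomposition is invalid.

No — vertex 0 appears in no bag.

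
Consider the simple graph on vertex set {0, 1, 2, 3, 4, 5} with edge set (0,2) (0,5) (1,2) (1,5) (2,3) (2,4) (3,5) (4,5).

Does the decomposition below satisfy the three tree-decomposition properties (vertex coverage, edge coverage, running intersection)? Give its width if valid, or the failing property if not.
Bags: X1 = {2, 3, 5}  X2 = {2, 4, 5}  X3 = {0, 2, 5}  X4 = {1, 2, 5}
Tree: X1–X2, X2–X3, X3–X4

Yes; width 2.

Checking the three conditions: (i) the bags cover all of {0, 1, 2, 3, 4, 5}; (ii) for each edge, some bag contains both endpoints; (iii) the bags containing any fixed vertex form a subtree. All hold, so the decomposition is valid with width 3 − 1 = 2.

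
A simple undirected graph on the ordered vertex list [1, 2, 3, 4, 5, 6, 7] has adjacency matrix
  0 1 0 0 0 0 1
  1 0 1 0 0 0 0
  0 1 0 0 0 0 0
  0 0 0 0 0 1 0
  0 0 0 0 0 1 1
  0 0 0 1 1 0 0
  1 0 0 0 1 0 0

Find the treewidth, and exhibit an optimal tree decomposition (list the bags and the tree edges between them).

Treewidth 1.
One optimal decomposition is:
Bags: B1 = {2, 3}  B2 = {1, 2}  B3 = {1, 7}  B4 = {5, 7}  B5 = {5, 6}  B6 = {4, 6}
Tree: B1–B2, B2–B3, B3–B4, B4–B5, B5–B6

Every bag has size at most 2, so the width is 2 − 1 = 1 and tw(G) ≤ 1. Any graph with an edge has treewidth ≥ 1, and G has the edge 3–2. Hence tw(G) = 1 exactly.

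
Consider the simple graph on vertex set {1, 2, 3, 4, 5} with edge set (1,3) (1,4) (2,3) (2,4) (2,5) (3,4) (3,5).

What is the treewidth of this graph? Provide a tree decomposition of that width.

Treewidth 2.
One optimal decomposition is:
Bags: B1 = {2, 3, 4}  B2 = {2, 3, 5}  B3 = {1, 3, 4}
Tree: B1–B2, B1–B3

Every bag has size at most 3, so the width is 3 − 1 = 2 and tw(G) ≤ 2. For the lower bound, the 3 vertices {1, 3, 4} are pairwise adjacent, and any tree decomposition puts a clique entirely inside one bag — forcing width ≥ 2. Combining the bounds, tw(G) = 2.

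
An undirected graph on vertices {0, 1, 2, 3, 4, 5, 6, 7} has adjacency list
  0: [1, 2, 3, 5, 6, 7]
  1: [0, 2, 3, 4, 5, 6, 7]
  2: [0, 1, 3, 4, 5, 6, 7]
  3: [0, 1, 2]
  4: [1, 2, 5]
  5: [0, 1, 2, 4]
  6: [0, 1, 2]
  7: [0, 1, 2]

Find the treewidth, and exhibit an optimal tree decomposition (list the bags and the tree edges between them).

Treewidth 3.
One optimal decomposition is:
Bags: B1 = {0, 1, 2, 3}  B2 = {0, 1, 2, 7}  B3 = {0, 1, 2, 5}  B4 = {1, 2, 4, 5}  B5 = {0, 1, 2, 6}
Tree: B1–B2, B1–B3, B3–B4, B3–B5

The largest bag has 4 vertices, giving width 3; this decomposition certifies tw(G) ≤ 3. On the other hand G contains the 4-clique {0, 1, 2, 3}. A clique must lie in a single bag of any decomposition, so no decomposition can have width below 3. Therefore the treewidth is 3.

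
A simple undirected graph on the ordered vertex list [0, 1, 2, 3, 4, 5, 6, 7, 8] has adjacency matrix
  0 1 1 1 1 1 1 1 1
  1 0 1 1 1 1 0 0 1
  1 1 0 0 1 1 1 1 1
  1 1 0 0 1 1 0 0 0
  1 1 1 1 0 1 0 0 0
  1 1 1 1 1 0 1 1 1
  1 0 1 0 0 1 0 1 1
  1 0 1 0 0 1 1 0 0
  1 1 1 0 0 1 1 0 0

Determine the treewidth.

A width-4 tree decomposition is:
Bags: B1 = {0, 2, 5, 6, 7}  B2 = {0, 2, 5, 6, 8}  B3 = {0, 1, 2, 5, 8}  B4 = {0, 1, 2, 4, 5}  B5 = {0, 1, 3, 4, 5}
Tree: B1–B2, B2–B3, B3–B4, B4–B5
Each bag holds 5 vertices, so the decomposition has width 4, which upper-bounds the treewidth. On the other hand G contains the 5-clique {0, 1, 2, 5, 8}. A clique must lie in a single bag of any decomposition, so no decomposition can have width below 4. Combining the bounds, tw(G) = 4.

4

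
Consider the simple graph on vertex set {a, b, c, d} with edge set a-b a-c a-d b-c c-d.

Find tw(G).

2

A width-2 tree decomposition is:
Bags: B1 = {a, c, d}  B2 = {a, b, c}
Tree: B1–B2
Each bag holds 3 vertices, so the decomposition has width 2, which upper-bounds the treewidth. Conversely, {a, c, d} is a clique of size 3, and the vertices of any clique must share a bag in every tree decomposition; so some bag has ≥ 3 vertices and tw(G) ≥ 2. Combining the bounds, tw(G) = 2.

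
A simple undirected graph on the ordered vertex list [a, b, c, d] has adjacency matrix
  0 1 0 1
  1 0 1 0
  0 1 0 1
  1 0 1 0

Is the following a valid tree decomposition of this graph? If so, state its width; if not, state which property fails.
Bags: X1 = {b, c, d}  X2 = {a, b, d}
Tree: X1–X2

Checking the three conditions: (i) the bags cover all of {a, b, c, d}; (ii) for each edge, some bag contains both endpoints; (iii) the bags containing any fixed vertex form a subtree. All hold, so the decomposition is valid with width 3 − 1 = 2.

Yes; width 2.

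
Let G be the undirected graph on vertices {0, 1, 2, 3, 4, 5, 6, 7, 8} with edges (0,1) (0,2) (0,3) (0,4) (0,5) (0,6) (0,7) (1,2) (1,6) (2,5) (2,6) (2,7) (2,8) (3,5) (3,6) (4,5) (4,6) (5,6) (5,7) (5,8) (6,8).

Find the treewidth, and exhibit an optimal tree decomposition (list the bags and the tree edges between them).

Treewidth 3.
Bags: B1 = {0, 2, 5, 6}  B2 = {0, 3, 5, 6}  B3 = {2, 5, 6, 8}  B4 = {0, 1, 2, 6}  B5 = {0, 2, 5, 7}  B6 = {0, 4, 5, 6}
Tree: B1–B2, B1–B3, B1–B4, B1–B5, B2–B6

The largest bag has 4 vertices, giving width 3; this decomposition certifies tw(G) ≤ 3. For the lower bound, the 4 vertices {0, 1, 2, 6} are pairwise adjacent, and any tree decomposition puts a clique entirely inside one bag — forcing width ≥ 3. Therefore the treewidth is 3.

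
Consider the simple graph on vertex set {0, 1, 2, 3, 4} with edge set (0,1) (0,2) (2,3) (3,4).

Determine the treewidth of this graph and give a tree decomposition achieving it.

The largest bag has 2 vertices, giving width 1; this decomposition certifies tw(G) ≤ 1. Any graph with an edge has treewidth ≥ 1, and G has the edge 1–0. Hence tw(G) = 1 exactly.

Treewidth 1.
One such decomposition:
Bags: B1 = {0, 1}  B2 = {0, 2}  B3 = {2, 3}  B4 = {3, 4}
Tree: B1–B2, B2–B3, B3–B4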